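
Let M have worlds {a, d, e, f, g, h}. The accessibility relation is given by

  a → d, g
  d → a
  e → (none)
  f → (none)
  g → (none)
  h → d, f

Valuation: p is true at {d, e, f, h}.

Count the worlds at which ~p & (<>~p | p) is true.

a: ~p is T, <>~p | p is T. ✓
d: ~p is F, <>~p | p is T. ✗
e: ~p is F, <>~p | p is T. ✗
f: ~p is F, <>~p | p is T. ✗
g: ~p is T, <>~p | p is F. ✗
h: ~p is F, <>~p | p is T. ✗
Satisfying worlds: {a}.

1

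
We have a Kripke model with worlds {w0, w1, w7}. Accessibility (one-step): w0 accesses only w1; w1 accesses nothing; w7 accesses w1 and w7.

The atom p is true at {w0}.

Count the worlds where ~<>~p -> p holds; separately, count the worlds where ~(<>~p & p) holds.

2 and 2

For ~<>~p -> p:
w0: ~<>~p is F, p is T. ✓
w1: ~<>~p is T, p is F. ✗
w7: ~<>~p is F, p is F. ✓
— 2 worlds.
For ~(<>~p & p):
w0: <>~p & p is T. ✗
w1: <>~p & p is F. ✓
w7: <>~p & p is F. ✓
— 2 worlds.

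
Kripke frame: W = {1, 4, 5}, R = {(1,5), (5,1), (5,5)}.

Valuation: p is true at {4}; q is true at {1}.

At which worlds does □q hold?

1: successors {5}; q there: 5:F. ✗
4: no successors, so □q holds vacuously. ✓
5: successors {1, 5}; q there: 1:T, 5:F. ✗

{4}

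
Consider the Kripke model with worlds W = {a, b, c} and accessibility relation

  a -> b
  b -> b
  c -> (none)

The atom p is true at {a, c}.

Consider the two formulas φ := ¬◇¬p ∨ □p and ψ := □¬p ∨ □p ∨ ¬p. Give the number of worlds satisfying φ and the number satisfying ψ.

For ¬◇¬p ∨ □p:
a: ¬◇¬p is F, □p is F. ✗
b: ¬◇¬p is F, □p is F. ✗
c: ¬◇¬p is T, □p is T. ✓
— 1 world.
For □¬p ∨ □p ∨ ¬p:
a: □¬p is T, □p ∨ ¬p is F. ✓
b: □¬p is T, □p ∨ ¬p is T. ✓
c: □¬p is T, □p ∨ ¬p is T. ✓
— 3 worlds.

1 and 3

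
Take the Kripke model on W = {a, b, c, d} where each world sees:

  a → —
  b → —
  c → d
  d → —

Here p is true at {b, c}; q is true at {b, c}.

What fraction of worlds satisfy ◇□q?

1/4

a: no successors, so ◇□q fails. ✗
b: no successors, so ◇□q fails. ✗
c: successors {d}; □q there: d:T. ✓
d: no successors, so ◇□q fails. ✗
That's 1 of 4 worlds, so 1/4.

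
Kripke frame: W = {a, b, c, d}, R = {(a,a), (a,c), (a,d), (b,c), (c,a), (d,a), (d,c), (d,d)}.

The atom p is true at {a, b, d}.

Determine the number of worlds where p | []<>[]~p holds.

3

a: p is T, []<>[]~p is F. ✓
b: p is T, []<>[]~p is F. ✓
c: p is F, []<>[]~p is F. ✗
d: p is T, []<>[]~p is F. ✓
Satisfying worlds: {a, b, d}.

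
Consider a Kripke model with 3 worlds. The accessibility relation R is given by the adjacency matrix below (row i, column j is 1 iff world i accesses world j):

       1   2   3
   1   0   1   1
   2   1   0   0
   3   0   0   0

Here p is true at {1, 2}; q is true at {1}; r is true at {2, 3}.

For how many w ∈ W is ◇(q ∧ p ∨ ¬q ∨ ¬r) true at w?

2

1: successors {2, 3}; q ∧ p ∨ ¬q ∨ ¬r there: 2:T, 3:T. ✓
2: successors {1}; q ∧ p ∨ ¬q ∨ ¬r there: 1:T. ✓
3: no successors, so ◇(q ∧ p ∨ ¬q ∨ ¬r) fails. ✗
Satisfying worlds: {1, 2}.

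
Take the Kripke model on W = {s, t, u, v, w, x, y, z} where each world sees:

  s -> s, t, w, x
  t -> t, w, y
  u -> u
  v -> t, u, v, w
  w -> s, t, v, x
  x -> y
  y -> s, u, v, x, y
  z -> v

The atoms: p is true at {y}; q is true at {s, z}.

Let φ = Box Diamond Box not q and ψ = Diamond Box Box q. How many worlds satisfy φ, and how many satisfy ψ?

5 and 0

For Box Diamond Box not q:
s: successors {s, t, w, x}; Diamond Box not q there: s:T, t:T, w:T, x:F. ✗
t: successors {t, w, y}; Diamond Box not q there: t:T, w:T, y:T. ✓
u: successors {u}; Diamond Box not q there: u:T. ✓
v: successors {t, u, v, w}; Diamond Box not q there: t:T, u:T, v:T, w:T. ✓
w: successors {s, t, v, x}; Diamond Box not q there: s:T, t:T, v:T, x:F. ✗
x: successors {y}; Diamond Box not q there: y:T. ✓
y: successors {s, u, v, x, y}; Diamond Box not q there: s:T, u:T, v:T, x:F, y:T. ✗
z: successors {v}; Diamond Box not q there: v:T. ✓
— 5 worlds.
For Diamond Box Box q:
s: successors {s, t, w, x}; Box Box q there: s:F, t:F, w:F, x:F. ✗
t: successors {t, w, y}; Box Box q there: t:F, w:F, y:F. ✗
u: successors {u}; Box Box q there: u:F. ✗
v: successors {t, u, v, w}; Box Box q there: t:F, u:F, v:F, w:F. ✗
w: successors {s, t, v, x}; Box Box q there: s:F, t:F, v:F, x:F. ✗
x: successors {y}; Box Box q there: y:F. ✗
y: successors {s, u, v, x, y}; Box Box q there: s:F, u:F, v:F, x:F, y:F. ✗
z: successors {v}; Box Box q there: v:F. ✗
— 0 worlds.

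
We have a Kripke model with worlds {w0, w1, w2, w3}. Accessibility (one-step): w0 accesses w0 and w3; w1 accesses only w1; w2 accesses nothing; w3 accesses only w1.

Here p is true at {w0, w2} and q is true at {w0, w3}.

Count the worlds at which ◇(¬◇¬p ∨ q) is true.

w0: successors {w0, w3}; ¬◇¬p ∨ q there: w0:T, w3:T. ✓
w1: successors {w1}; ¬◇¬p ∨ q there: w1:F. ✗
w2: no successors, so ◇(¬◇¬p ∨ q) fails. ✗
w3: successors {w1}; ¬◇¬p ∨ q there: w1:F. ✗
Satisfying worlds: {w0}.

1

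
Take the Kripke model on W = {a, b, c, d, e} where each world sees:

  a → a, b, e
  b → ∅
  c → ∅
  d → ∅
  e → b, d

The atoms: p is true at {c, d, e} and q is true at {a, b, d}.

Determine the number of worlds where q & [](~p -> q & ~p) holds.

a: q is T, [](~p -> q & ~p) is T. ✓
b: q is T, [](~p -> q & ~p) is T. ✓
c: q is F, [](~p -> q & ~p) is T. ✗
d: q is T, [](~p -> q & ~p) is T. ✓
e: q is F, [](~p -> q & ~p) is T. ✗
Satisfying worlds: {a, b, d}.

3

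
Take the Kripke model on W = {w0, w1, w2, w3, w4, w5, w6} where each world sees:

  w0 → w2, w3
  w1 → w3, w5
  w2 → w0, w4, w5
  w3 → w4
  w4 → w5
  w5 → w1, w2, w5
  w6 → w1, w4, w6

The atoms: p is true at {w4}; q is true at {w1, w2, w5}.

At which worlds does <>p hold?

w0: successors {w2, w3}; p there: w2:F, w3:F. ✗
w1: successors {w3, w5}; p there: w3:F, w5:F. ✗
w2: successors {w0, w4, w5}; p there: w0:F, w4:T, w5:F. ✓
w3: successors {w4}; p there: w4:T. ✓
w4: successors {w5}; p there: w5:F. ✗
w5: successors {w1, w2, w5}; p there: w1:F, w2:F, w5:F. ✗
w6: successors {w1, w4, w6}; p there: w1:F, w4:T, w6:F. ✓

{w2, w3, w6}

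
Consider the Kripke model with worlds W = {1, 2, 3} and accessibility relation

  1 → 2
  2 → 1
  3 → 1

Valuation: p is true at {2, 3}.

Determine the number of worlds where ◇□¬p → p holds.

2

1: ◇□¬p is T, p is F. ✗
2: ◇□¬p is F, p is T. ✓
3: ◇□¬p is F, p is T. ✓
Satisfying worlds: {2, 3}.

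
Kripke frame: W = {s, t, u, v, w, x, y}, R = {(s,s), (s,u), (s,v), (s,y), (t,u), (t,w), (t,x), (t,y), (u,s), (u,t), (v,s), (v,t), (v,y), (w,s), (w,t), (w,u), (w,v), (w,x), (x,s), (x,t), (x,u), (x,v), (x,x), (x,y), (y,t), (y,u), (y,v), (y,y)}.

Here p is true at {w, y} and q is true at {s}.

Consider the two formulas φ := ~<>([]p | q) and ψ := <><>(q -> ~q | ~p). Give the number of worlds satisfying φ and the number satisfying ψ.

For ~<>([]p | q):
s: <>([]p | q) is T. ✗
t: <>([]p | q) is F. ✓
u: <>([]p | q) is T. ✗
v: <>([]p | q) is T. ✗
w: <>([]p | q) is T. ✗
x: <>([]p | q) is T. ✗
y: <>([]p | q) is F. ✓
— 2 worlds.
For <><>(q -> ~q | ~p):
s: successors {s, u, v, y}; <>(q -> ~q | ~p) there: s:T, u:T, v:T, y:T. ✓
t: successors {u, w, x, y}; <>(q -> ~q | ~p) there: u:T, w:T, x:T, y:T. ✓
u: successors {s, t}; <>(q -> ~q | ~p) there: s:T, t:T. ✓
v: successors {s, t, y}; <>(q -> ~q | ~p) there: s:T, t:T, y:T. ✓
w: successors {s, t, u, v, x}; <>(q -> ~q | ~p) there: s:T, t:T, u:T, v:T, x:T. ✓
x: successors {s, t, u, v, x, y}; <>(q -> ~q | ~p) there: s:T, t:T, u:T, v:T, x:T, y:T. ✓
y: successors {t, u, v, y}; <>(q -> ~q | ~p) there: t:T, u:T, v:T, y:T. ✓
— 7 worlds.

2 and 7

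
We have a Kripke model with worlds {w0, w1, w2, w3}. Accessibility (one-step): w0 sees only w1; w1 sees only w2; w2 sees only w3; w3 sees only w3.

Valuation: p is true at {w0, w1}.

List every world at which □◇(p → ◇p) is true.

w0: successors {w1}; ◇(p → ◇p) there: w1:T. ✓
w1: successors {w2}; ◇(p → ◇p) there: w2:T. ✓
w2: successors {w3}; ◇(p → ◇p) there: w3:T. ✓
w3: successors {w3}; ◇(p → ◇p) there: w3:T. ✓

{w0, w1, w2, w3}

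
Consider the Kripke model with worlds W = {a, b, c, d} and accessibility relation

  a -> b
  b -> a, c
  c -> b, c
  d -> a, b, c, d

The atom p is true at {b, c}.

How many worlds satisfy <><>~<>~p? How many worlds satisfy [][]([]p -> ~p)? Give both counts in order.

For <><>~<>~p:
a: successors {b}; <>~<>~p there: b:T. ✓
b: successors {a, c}; <>~<>~p there: a:F, c:T. ✓
c: successors {b, c}; <>~<>~p there: b:T, c:T. ✓
d: successors {a, b, c, d}; <>~<>~p there: a:F, b:T, c:T, d:T. ✓
— 4 worlds.
For [][]([]p -> ~p):
a: successors {b}; []([]p -> ~p) there: b:F. ✗
b: successors {a, c}; []([]p -> ~p) there: a:T, c:F. ✗
c: successors {b, c}; []([]p -> ~p) there: b:F, c:F. ✗
d: successors {a, b, c, d}; []([]p -> ~p) there: a:T, b:F, c:F, d:F. ✗
— 0 worlds.

4 and 0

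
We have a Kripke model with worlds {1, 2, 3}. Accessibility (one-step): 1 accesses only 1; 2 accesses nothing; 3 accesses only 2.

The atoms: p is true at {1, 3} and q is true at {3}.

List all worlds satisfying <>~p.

1: successors {1}; ~p there: 1:F. ✗
2: no successors, so <>~p fails. ✗
3: successors {2}; ~p there: 2:T. ✓

{3}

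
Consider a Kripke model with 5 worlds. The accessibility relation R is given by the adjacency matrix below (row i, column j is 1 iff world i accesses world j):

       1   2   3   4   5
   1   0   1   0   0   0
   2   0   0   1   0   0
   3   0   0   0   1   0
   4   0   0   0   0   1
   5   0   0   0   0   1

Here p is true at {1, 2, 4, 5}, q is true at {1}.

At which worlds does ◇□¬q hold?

1: successors {2}; □¬q there: 2:T. ✓
2: successors {3}; □¬q there: 3:T. ✓
3: successors {4}; □¬q there: 4:T. ✓
4: successors {5}; □¬q there: 5:T. ✓
5: successors {5}; □¬q there: 5:T. ✓

{1, 2, 3, 4, 5}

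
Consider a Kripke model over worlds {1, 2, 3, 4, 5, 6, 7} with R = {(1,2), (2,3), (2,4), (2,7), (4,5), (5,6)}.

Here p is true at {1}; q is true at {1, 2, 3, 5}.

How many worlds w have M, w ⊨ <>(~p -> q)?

1: successors {2}; ~p -> q there: 2:T. ✓
2: successors {3, 4, 7}; ~p -> q there: 3:T, 4:F, 7:F. ✓
3: no successors, so <>(~p -> q) fails. ✗
4: successors {5}; ~p -> q there: 5:T. ✓
5: successors {6}; ~p -> q there: 6:F. ✗
6: no successors, so <>(~p -> q) fails. ✗
7: no successors, so <>(~p -> q) fails. ✗
Satisfying worlds: {1, 2, 4}.

3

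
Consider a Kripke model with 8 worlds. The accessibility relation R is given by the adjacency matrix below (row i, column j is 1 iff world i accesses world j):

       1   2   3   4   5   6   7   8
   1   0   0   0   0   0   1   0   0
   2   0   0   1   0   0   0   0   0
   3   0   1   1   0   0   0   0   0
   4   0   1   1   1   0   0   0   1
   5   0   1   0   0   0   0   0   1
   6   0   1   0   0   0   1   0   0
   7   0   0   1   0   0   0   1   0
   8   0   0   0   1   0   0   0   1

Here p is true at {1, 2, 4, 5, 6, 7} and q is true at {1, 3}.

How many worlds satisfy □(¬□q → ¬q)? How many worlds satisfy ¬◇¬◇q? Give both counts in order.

4 and 3

For □(¬□q → ¬q):
1: successors {6}; ¬□q → ¬q there: 6:T. ✓
2: successors {3}; ¬□q → ¬q there: 3:F. ✗
3: successors {2, 3}; ¬□q → ¬q there: 2:T, 3:F. ✗
4: successors {2, 3, 4, 8}; ¬□q → ¬q there: 2:T, 3:F, 4:T, 8:T. ✗
5: successors {2, 8}; ¬□q → ¬q there: 2:T, 8:T. ✓
6: successors {2, 6}; ¬□q → ¬q there: 2:T, 6:T. ✓
7: successors {3, 7}; ¬□q → ¬q there: 3:F, 7:T. ✗
8: successors {4, 8}; ¬□q → ¬q there: 4:T, 8:T. ✓
— 4 worlds.
For ¬◇¬◇q:
1: ◇¬◇q is T. ✗
2: ◇¬◇q is F. ✓
3: ◇¬◇q is F. ✓
4: ◇¬◇q is T. ✗
5: ◇¬◇q is T. ✗
6: ◇¬◇q is T. ✗
7: ◇¬◇q is F. ✓
8: ◇¬◇q is T. ✗
— 3 worlds.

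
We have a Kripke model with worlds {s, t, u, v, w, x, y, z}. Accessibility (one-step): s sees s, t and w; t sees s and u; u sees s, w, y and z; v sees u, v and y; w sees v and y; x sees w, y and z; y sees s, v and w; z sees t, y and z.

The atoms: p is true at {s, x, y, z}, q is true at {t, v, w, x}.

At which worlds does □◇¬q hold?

{s, t, u, v, w, x, y, z}

s: successors {s, t, w}; ◇¬q there: s:T, t:T, w:T. ✓
t: successors {s, u}; ◇¬q there: s:T, u:T. ✓
u: successors {s, w, y, z}; ◇¬q there: s:T, w:T, y:T, z:T. ✓
v: successors {u, v, y}; ◇¬q there: u:T, v:T, y:T. ✓
w: successors {v, y}; ◇¬q there: v:T, y:T. ✓
x: successors {w, y, z}; ◇¬q there: w:T, y:T, z:T. ✓
y: successors {s, v, w}; ◇¬q there: s:T, v:T, w:T. ✓
z: successors {t, y, z}; ◇¬q there: t:T, y:T, z:T. ✓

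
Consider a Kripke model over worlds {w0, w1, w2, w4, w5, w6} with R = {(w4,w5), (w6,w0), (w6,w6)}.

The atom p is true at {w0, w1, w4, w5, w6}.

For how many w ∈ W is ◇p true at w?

w0: no successors, so ◇p fails. ✗
w1: no successors, so ◇p fails. ✗
w2: no successors, so ◇p fails. ✗
w4: successors {w5}; p there: w5:T. ✓
w5: no successors, so ◇p fails. ✗
w6: successors {w0, w6}; p there: w0:T, w6:T. ✓
Satisfying worlds: {w4, w6}.

2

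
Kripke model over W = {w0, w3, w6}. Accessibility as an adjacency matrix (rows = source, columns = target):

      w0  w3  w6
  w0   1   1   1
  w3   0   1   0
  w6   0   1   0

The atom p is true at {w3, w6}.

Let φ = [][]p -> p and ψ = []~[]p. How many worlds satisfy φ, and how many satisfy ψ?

For [][]p -> p:
w0: [][]p is F, p is F. ✓
w3: [][]p is T, p is T. ✓
w6: [][]p is T, p is T. ✓
— 3 worlds.
For []~[]p:
w0: successors {w0, w3, w6}; ~[]p there: w0:T, w3:F, w6:F. ✗
w3: successors {w3}; ~[]p there: w3:F. ✗
w6: successors {w3}; ~[]p there: w3:F. ✗
— 0 worlds.

3 and 0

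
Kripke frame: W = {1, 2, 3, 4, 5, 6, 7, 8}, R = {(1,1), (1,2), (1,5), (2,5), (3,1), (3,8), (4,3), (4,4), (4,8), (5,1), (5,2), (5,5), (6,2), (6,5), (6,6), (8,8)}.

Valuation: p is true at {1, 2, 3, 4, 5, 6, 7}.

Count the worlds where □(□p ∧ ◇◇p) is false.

1: successors {1, 2, 5}; □p ∧ ◇◇p there: 1:T, 2:T, 5:T. ✓
2: successors {5}; □p ∧ ◇◇p there: 5:T. ✓
3: successors {1, 8}; □p ∧ ◇◇p there: 1:T, 8:F. ✗
4: successors {3, 4, 8}; □p ∧ ◇◇p there: 3:F, 4:F, 8:F. ✗
5: successors {1, 2, 5}; □p ∧ ◇◇p there: 1:T, 2:T, 5:T. ✓
6: successors {2, 5, 6}; □p ∧ ◇◇p there: 2:T, 5:T, 6:T. ✓
7: no successors, so □(□p ∧ ◇◇p) holds vacuously. ✓
8: successors {8}; □p ∧ ◇◇p there: 8:F. ✗
Satisfying worlds: {1, 2, 5, 6, 7}.
So □(□p ∧ ◇◇p) fails at the other 3 worlds.

3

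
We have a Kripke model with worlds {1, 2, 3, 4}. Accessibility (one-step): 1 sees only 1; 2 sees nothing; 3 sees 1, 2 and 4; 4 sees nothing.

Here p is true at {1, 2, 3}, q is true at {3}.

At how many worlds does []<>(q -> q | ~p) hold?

3

1: successors {1}; <>(q -> q | ~p) there: 1:T. ✓
2: no successors, so []<>(q -> q | ~p) holds vacuously. ✓
3: successors {1, 2, 4}; <>(q -> q | ~p) there: 1:T, 2:F, 4:F. ✗
4: no successors, so []<>(q -> q | ~p) holds vacuously. ✓
Satisfying worlds: {1, 2, 4}.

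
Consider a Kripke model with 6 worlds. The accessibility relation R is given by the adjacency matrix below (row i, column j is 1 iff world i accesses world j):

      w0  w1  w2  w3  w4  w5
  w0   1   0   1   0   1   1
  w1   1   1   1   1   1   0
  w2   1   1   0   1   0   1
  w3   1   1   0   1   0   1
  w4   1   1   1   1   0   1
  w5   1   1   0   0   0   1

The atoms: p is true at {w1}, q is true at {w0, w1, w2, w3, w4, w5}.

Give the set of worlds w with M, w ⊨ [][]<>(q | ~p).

w0: successors {w0, w2, w4, w5}; []<>(q | ~p) there: w0:T, w2:T, w4:T, w5:T. ✓
w1: successors {w0, w1, w2, w3, w4}; []<>(q | ~p) there: w0:T, w1:T, w2:T, w3:T, w4:T. ✓
w2: successors {w0, w1, w3, w5}; []<>(q | ~p) there: w0:T, w1:T, w3:T, w5:T. ✓
w3: successors {w0, w1, w3, w5}; []<>(q | ~p) there: w0:T, w1:T, w3:T, w5:T. ✓
w4: successors {w0, w1, w2, w3, w5}; []<>(q | ~p) there: w0:T, w1:T, w2:T, w3:T, w5:T. ✓
w5: successors {w0, w1, w5}; []<>(q | ~p) there: w0:T, w1:T, w5:T. ✓

{w0, w1, w2, w3, w4, w5}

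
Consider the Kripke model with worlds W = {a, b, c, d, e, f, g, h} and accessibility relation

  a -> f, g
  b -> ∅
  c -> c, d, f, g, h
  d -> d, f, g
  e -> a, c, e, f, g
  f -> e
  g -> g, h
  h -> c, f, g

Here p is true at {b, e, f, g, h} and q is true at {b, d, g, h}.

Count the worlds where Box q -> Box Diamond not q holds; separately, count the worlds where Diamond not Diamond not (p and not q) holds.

For Box q -> Box Diamond not q:
a: Box q is F, Box Diamond not q is F. ✓
b: Box q is T, Box Diamond not q is T. ✓
c: Box q is F, Box Diamond not q is F. ✓
d: Box q is F, Box Diamond not q is F. ✓
e: Box q is F, Box Diamond not q is F. ✓
f: Box q is F, Box Diamond not q is T. ✓
g: Box q is T, Box Diamond not q is F. ✗
h: Box q is F, Box Diamond not q is F. ✓
— 7 worlds.
For Diamond not Diamond not (p and not q):
a: successors {f, g}; not Diamond not (p and not q) there: f:T, g:F. ✓
b: no successors, so Diamond not Diamond not (p and not q) fails. ✗
c: successors {c, d, f, g, h}; not Diamond not (p and not q) there: c:F, d:F, f:T, g:F, h:F. ✓
d: successors {d, f, g}; not Diamond not (p and not q) there: d:F, f:T, g:F. ✓
e: successors {a, c, e, f, g}; not Diamond not (p and not q) there: a:F, c:F, e:F, f:T, g:F. ✓
f: successors {e}; not Diamond not (p and not q) there: e:F. ✗
g: successors {g, h}; not Diamond not (p and not q) there: g:F, h:F. ✗
h: successors {c, f, g}; not Diamond not (p and not q) there: c:F, f:T, g:F. ✓
— 5 worlds.

7 and 5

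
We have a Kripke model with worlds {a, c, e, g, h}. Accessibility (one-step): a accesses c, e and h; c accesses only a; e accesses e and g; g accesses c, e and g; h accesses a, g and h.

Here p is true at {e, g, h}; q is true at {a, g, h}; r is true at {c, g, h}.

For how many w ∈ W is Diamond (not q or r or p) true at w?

4

a: successors {c, e, h}; not q or r or p there: c:T, e:T, h:T. ✓
c: successors {a}; not q or r or p there: a:F. ✗
e: successors {e, g}; not q or r or p there: e:T, g:T. ✓
g: successors {c, e, g}; not q or r or p there: c:T, e:T, g:T. ✓
h: successors {a, g, h}; not q or r or p there: a:F, g:T, h:T. ✓
Satisfying worlds: {a, e, g, h}.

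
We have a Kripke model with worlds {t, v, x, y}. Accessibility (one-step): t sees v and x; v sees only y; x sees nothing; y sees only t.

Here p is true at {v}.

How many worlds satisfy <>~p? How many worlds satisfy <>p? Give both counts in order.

3 and 1

For <>~p:
t: successors {v, x}; ~p there: v:F, x:T. ✓
v: successors {y}; ~p there: y:T. ✓
x: no successors, so <>~p fails. ✗
y: successors {t}; ~p there: t:T. ✓
— 3 worlds.
For <>p:
t: successors {v, x}; p there: v:T, x:F. ✓
v: successors {y}; p there: y:F. ✗
x: no successors, so <>p fails. ✗
y: successors {t}; p there: t:F. ✗
— 1 world.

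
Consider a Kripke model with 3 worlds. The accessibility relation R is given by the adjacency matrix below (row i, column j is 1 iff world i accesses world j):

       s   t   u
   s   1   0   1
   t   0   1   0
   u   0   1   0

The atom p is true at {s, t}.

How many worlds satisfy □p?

s: successors {s, u}; p there: s:T, u:F. ✗
t: successors {t}; p there: t:T. ✓
u: successors {t}; p there: t:T. ✓
Satisfying worlds: {t, u}.

2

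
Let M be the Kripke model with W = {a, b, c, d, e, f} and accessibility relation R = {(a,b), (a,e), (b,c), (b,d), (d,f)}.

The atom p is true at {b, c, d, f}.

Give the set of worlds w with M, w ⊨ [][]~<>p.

a: successors {b, e}; []~<>p there: b:F, e:T. ✗
b: successors {c, d}; []~<>p there: c:T, d:T. ✓
c: no successors, so [][]~<>p holds vacuously. ✓
d: successors {f}; []~<>p there: f:T. ✓
e: no successors, so [][]~<>p holds vacuously. ✓
f: no successors, so [][]~<>p holds vacuously. ✓

{b, c, d, e, f}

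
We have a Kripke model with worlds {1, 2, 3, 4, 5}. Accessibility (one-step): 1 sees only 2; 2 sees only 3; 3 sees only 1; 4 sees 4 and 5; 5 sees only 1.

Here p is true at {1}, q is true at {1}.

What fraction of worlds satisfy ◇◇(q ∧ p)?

2/5

1: successors {2}; ◇(q ∧ p) there: 2:F. ✗
2: successors {3}; ◇(q ∧ p) there: 3:T. ✓
3: successors {1}; ◇(q ∧ p) there: 1:F. ✗
4: successors {4, 5}; ◇(q ∧ p) there: 4:F, 5:T. ✓
5: successors {1}; ◇(q ∧ p) there: 1:F. ✗
That's 2 of 5 worlds, so 2/5.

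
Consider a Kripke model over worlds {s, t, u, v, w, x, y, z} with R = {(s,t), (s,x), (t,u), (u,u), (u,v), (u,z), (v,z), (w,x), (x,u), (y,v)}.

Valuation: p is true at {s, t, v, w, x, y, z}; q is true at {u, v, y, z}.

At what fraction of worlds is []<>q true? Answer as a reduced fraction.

3/4

s: successors {t, x}; <>q there: t:T, x:T. ✓
t: successors {u}; <>q there: u:T. ✓
u: successors {u, v, z}; <>q there: u:T, v:T, z:F. ✗
v: successors {z}; <>q there: z:F. ✗
w: successors {x}; <>q there: x:T. ✓
x: successors {u}; <>q there: u:T. ✓
y: successors {v}; <>q there: v:T. ✓
z: no successors, so []<>q holds vacuously. ✓
That's 6 of 8 worlds, so 6/8 = 3/4.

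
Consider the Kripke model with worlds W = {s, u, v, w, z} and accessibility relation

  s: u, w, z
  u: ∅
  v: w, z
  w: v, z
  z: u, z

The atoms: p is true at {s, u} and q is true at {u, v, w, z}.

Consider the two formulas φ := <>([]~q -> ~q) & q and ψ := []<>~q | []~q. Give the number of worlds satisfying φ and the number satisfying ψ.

For <>([]~q -> ~q) & q:
s: <>([]~q -> ~q) is T, q is F. ✗
u: <>([]~q -> ~q) is F, q is T. ✗
v: <>([]~q -> ~q) is T, q is T. ✓
w: <>([]~q -> ~q) is T, q is T. ✓
z: <>([]~q -> ~q) is T, q is T. ✓
— 3 worlds.
For []<>~q | []~q:
s: []<>~q is F, []~q is F. ✗
u: []<>~q is T, []~q is T. ✓
v: []<>~q is F, []~q is F. ✗
w: []<>~q is F, []~q is F. ✗
z: []<>~q is F, []~q is F. ✗
— 1 world.

3 and 1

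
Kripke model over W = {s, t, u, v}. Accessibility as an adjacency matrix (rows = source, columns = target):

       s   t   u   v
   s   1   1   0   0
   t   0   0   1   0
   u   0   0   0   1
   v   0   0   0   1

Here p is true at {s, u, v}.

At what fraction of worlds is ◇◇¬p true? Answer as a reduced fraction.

1/4

s: successors {s, t}; ◇¬p there: s:T, t:F. ✓
t: successors {u}; ◇¬p there: u:F. ✗
u: successors {v}; ◇¬p there: v:F. ✗
v: successors {v}; ◇¬p there: v:F. ✗
That's 1 of 4 worlds, so 1/4.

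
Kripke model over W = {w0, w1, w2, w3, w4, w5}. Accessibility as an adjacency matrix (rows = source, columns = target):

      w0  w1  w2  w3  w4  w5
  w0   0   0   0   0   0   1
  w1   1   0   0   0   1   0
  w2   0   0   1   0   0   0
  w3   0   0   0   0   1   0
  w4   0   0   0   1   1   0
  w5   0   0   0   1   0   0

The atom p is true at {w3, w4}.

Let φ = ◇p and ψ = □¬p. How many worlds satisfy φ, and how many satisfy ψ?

4 and 2

For ◇p:
w0: successors {w5}; p there: w5:F. ✗
w1: successors {w0, w4}; p there: w0:F, w4:T. ✓
w2: successors {w2}; p there: w2:F. ✗
w3: successors {w4}; p there: w4:T. ✓
w4: successors {w3, w4}; p there: w3:T, w4:T. ✓
w5: successors {w3}; p there: w3:T. ✓
— 4 worlds.
For □¬p:
w0: successors {w5}; ¬p there: w5:T. ✓
w1: successors {w0, w4}; ¬p there: w0:T, w4:F. ✗
w2: successors {w2}; ¬p there: w2:T. ✓
w3: successors {w4}; ¬p there: w4:F. ✗
w4: successors {w3, w4}; ¬p there: w3:F, w4:F. ✗
w5: successors {w3}; ¬p there: w3:F. ✗
— 2 worlds.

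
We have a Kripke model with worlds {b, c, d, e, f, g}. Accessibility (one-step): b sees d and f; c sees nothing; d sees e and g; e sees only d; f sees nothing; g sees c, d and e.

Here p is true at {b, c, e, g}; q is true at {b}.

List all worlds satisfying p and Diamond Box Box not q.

{b, e, g}

b: p is T, Diamond Box Box not q is T. ✓
c: p is T, Diamond Box Box not q is F. ✗
d: p is F, Diamond Box Box not q is T. ✗
e: p is T, Diamond Box Box not q is T. ✓
f: p is F, Diamond Box Box not q is F. ✗
g: p is T, Diamond Box Box not q is T. ✓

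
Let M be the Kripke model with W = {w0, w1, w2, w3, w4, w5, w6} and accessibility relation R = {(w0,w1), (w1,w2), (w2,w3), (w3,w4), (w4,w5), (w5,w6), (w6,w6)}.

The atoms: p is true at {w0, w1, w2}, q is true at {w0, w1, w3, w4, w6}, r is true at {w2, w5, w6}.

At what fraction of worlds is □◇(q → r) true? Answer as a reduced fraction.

5/7

w0: successors {w1}; ◇(q → r) there: w1:T. ✓
w1: successors {w2}; ◇(q → r) there: w2:F. ✗
w2: successors {w3}; ◇(q → r) there: w3:F. ✗
w3: successors {w4}; ◇(q → r) there: w4:T. ✓
w4: successors {w5}; ◇(q → r) there: w5:T. ✓
w5: successors {w6}; ◇(q → r) there: w6:T. ✓
w6: successors {w6}; ◇(q → r) there: w6:T. ✓
That's 5 of 7 worlds, so 5/7.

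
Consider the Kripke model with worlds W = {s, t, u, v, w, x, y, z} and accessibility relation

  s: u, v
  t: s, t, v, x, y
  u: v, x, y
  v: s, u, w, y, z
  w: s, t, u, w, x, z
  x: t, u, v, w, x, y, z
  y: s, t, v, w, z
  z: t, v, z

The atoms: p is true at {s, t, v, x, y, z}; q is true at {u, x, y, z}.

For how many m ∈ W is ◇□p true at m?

s: successors {u, v}; □p there: u:T, v:F. ✓
t: successors {s, t, v, x, y}; □p there: s:F, t:T, v:F, x:F, y:F. ✓
u: successors {v, x, y}; □p there: v:F, x:F, y:F. ✗
v: successors {s, u, w, y, z}; □p there: s:F, u:T, w:F, y:F, z:T. ✓
w: successors {s, t, u, w, x, z}; □p there: s:F, t:T, u:T, w:F, x:F, z:T. ✓
x: successors {t, u, v, w, x, y, z}; □p there: t:T, u:T, v:F, w:F, x:F, y:F, z:T. ✓
y: successors {s, t, v, w, z}; □p there: s:F, t:T, v:F, w:F, z:T. ✓
z: successors {t, v, z}; □p there: t:T, v:F, z:T. ✓
Satisfying worlds: {s, t, v, w, x, y, z}.

7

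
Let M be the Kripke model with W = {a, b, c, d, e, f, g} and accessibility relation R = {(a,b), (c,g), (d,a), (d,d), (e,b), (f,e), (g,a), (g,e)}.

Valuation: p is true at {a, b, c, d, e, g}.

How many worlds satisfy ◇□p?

6

a: successors {b}; □p there: b:T. ✓
b: no successors, so ◇□p fails. ✗
c: successors {g}; □p there: g:T. ✓
d: successors {a, d}; □p there: a:T, d:T. ✓
e: successors {b}; □p there: b:T. ✓
f: successors {e}; □p there: e:T. ✓
g: successors {a, e}; □p there: a:T, e:T. ✓
Satisfying worlds: {a, c, d, e, f, g}.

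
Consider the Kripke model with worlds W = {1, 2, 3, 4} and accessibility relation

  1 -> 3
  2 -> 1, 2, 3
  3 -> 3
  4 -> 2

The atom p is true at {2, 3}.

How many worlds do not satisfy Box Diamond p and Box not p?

1: Box Diamond p is T, Box not p is F. ✗
2: Box Diamond p is T, Box not p is F. ✗
3: Box Diamond p is T, Box not p is F. ✗
4: Box Diamond p is T, Box not p is F. ✗
Satisfying worlds: ∅.
So Box Diamond p and Box not p fails at the other 4 worlds.

4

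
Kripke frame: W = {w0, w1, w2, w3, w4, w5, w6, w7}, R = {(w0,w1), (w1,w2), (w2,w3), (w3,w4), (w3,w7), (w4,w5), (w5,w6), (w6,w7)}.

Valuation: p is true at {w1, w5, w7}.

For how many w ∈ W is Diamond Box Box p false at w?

w0: successors {w1}; Box Box p there: w1:F. ✗
w1: successors {w2}; Box Box p there: w2:F. ✗
w2: successors {w3}; Box Box p there: w3:T. ✓
w3: successors {w4, w7}; Box Box p there: w4:F, w7:T. ✓
w4: successors {w5}; Box Box p there: w5:T. ✓
w5: successors {w6}; Box Box p there: w6:T. ✓
w6: successors {w7}; Box Box p there: w7:T. ✓
w7: no successors, so Diamond Box Box p fails. ✗
Satisfying worlds: {w2, w3, w4, w5, w6}.
So Diamond Box Box p fails at the other 3 worlds.

3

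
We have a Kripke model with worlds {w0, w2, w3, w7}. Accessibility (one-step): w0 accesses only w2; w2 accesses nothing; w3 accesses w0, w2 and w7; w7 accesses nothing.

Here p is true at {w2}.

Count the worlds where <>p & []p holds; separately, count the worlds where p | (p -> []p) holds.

1 and 4

For <>p & []p:
w0: <>p is T, []p is T. ✓
w2: <>p is F, []p is T. ✗
w3: <>p is T, []p is F. ✗
w7: <>p is F, []p is T. ✗
— 1 world.
For p | (p -> []p):
w0: p is F, p -> []p is T. ✓
w2: p is T, p -> []p is T. ✓
w3: p is F, p -> []p is T. ✓
w7: p is F, p -> []p is T. ✓
— 4 worlds.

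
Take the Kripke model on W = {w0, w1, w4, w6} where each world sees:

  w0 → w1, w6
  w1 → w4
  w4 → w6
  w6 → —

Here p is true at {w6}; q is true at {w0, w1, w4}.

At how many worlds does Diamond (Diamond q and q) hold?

w0: successors {w1, w6}; Diamond q and q there: w1:T, w6:F. ✓
w1: successors {w4}; Diamond q and q there: w4:F. ✗
w4: successors {w6}; Diamond q and q there: w6:F. ✗
w6: no successors, so Diamond (Diamond q and q) fails. ✗
Satisfying worlds: {w0}.

1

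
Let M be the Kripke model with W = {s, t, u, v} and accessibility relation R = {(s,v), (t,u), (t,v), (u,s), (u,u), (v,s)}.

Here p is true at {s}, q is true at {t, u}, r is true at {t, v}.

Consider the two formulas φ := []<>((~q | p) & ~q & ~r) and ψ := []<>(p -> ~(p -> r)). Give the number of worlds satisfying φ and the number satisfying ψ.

For []<>((~q | p) & ~q & ~r):
s: successors {v}; <>((~q | p) & ~q & ~r) there: v:T. ✓
t: successors {u, v}; <>((~q | p) & ~q & ~r) there: u:T, v:T. ✓
u: successors {s, u}; <>((~q | p) & ~q & ~r) there: s:F, u:T. ✗
v: successors {s}; <>((~q | p) & ~q & ~r) there: s:F. ✗
— 2 worlds.
For []<>(p -> ~(p -> r)):
s: successors {v}; <>(p -> ~(p -> r)) there: v:T. ✓
t: successors {u, v}; <>(p -> ~(p -> r)) there: u:T, v:T. ✓
u: successors {s, u}; <>(p -> ~(p -> r)) there: s:T, u:T. ✓
v: successors {s}; <>(p -> ~(p -> r)) there: s:T. ✓
— 4 worlds.

2 and 4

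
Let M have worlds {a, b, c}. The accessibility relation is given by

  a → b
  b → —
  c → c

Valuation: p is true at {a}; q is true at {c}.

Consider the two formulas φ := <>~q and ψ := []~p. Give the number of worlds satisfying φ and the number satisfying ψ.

1 and 3

For <>~q:
a: successors {b}; ~q there: b:T. ✓
b: no successors, so <>~q fails. ✗
c: successors {c}; ~q there: c:F. ✗
— 1 world.
For []~p:
a: successors {b}; ~p there: b:T. ✓
b: no successors, so []~p holds vacuously. ✓
c: successors {c}; ~p there: c:T. ✓
— 3 worlds.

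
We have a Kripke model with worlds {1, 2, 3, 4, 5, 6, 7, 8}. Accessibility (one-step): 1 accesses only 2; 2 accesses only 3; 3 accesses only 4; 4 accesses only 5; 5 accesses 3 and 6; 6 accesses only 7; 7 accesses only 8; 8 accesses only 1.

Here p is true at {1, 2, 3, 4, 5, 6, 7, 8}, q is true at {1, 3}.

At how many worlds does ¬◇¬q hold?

2

1: ◇¬q is T. ✗
2: ◇¬q is F. ✓
3: ◇¬q is T. ✗
4: ◇¬q is T. ✗
5: ◇¬q is T. ✗
6: ◇¬q is T. ✗
7: ◇¬q is T. ✗
8: ◇¬q is F. ✓
Satisfying worlds: {2, 8}.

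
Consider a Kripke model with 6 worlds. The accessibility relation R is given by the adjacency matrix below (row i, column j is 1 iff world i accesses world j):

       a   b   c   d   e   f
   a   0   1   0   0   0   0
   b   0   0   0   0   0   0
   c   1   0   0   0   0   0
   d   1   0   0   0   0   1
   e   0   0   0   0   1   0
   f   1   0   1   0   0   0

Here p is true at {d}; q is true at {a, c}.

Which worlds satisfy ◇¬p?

{a, c, d, e, f}

a: successors {b}; ¬p there: b:T. ✓
b: no successors, so ◇¬p fails. ✗
c: successors {a}; ¬p there: a:T. ✓
d: successors {a, f}; ¬p there: a:T, f:T. ✓
e: successors {e}; ¬p there: e:T. ✓
f: successors {a, c}; ¬p there: a:T, c:T. ✓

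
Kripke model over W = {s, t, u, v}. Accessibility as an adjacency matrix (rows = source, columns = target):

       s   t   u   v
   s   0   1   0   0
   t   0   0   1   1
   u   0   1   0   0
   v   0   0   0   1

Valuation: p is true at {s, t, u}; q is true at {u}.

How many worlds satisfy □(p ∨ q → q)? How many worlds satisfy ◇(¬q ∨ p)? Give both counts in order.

For □(p ∨ q → q):
s: successors {t}; p ∨ q → q there: t:F. ✗
t: successors {u, v}; p ∨ q → q there: u:T, v:T. ✓
u: successors {t}; p ∨ q → q there: t:F. ✗
v: successors {v}; p ∨ q → q there: v:T. ✓
— 2 worlds.
For ◇(¬q ∨ p):
s: successors {t}; ¬q ∨ p there: t:T. ✓
t: successors {u, v}; ¬q ∨ p there: u:T, v:T. ✓
u: successors {t}; ¬q ∨ p there: t:T. ✓
v: successors {v}; ¬q ∨ p there: v:T. ✓
— 4 worlds.

2 and 4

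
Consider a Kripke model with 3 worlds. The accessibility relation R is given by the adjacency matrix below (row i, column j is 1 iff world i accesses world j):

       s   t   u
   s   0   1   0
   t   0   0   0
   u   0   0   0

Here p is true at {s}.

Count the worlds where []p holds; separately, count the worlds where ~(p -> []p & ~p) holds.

For []p:
s: successors {t}; p there: t:F. ✗
t: no successors, so []p holds vacuously. ✓
u: no successors, so []p holds vacuously. ✓
— 2 worlds.
For ~(p -> []p & ~p):
s: p -> []p & ~p is F. ✓
t: p -> []p & ~p is T. ✗
u: p -> []p & ~p is T. ✗
— 1 world.

2 and 1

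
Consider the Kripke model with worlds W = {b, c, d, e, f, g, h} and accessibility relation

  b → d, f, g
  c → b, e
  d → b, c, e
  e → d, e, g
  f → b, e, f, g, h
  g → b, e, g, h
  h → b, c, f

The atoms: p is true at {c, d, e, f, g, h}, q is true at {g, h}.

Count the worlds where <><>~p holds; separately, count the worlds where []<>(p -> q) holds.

For <><>~p:
b: successors {d, f, g}; <>~p there: d:T, f:T, g:T. ✓
c: successors {b, e}; <>~p there: b:F, e:F. ✗
d: successors {b, c, e}; <>~p there: b:F, c:T, e:F. ✓
e: successors {d, e, g}; <>~p there: d:T, e:F, g:T. ✓
f: successors {b, e, f, g, h}; <>~p there: b:F, e:F, f:T, g:T, h:T. ✓
g: successors {b, e, g, h}; <>~p there: b:F, e:F, g:T, h:T. ✓
h: successors {b, c, f}; <>~p there: b:F, c:T, f:T. ✓
— 6 worlds.
For []<>(p -> q):
b: successors {d, f, g}; <>(p -> q) there: d:T, f:T, g:T. ✓
c: successors {b, e}; <>(p -> q) there: b:T, e:T. ✓
d: successors {b, c, e}; <>(p -> q) there: b:T, c:T, e:T. ✓
e: successors {d, e, g}; <>(p -> q) there: d:T, e:T, g:T. ✓
f: successors {b, e, f, g, h}; <>(p -> q) there: b:T, e:T, f:T, g:T, h:T. ✓
g: successors {b, e, g, h}; <>(p -> q) there: b:T, e:T, g:T, h:T. ✓
h: successors {b, c, f}; <>(p -> q) there: b:T, c:T, f:T. ✓
— 7 worlds.

6 and 7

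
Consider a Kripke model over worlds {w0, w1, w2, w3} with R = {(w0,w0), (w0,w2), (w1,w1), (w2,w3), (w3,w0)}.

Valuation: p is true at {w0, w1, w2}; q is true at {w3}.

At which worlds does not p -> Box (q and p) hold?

{w0, w1, w2}

w0: not p is F, Box (q and p) is F. ✓
w1: not p is F, Box (q and p) is F. ✓
w2: not p is F, Box (q and p) is F. ✓
w3: not p is T, Box (q and p) is F. ✗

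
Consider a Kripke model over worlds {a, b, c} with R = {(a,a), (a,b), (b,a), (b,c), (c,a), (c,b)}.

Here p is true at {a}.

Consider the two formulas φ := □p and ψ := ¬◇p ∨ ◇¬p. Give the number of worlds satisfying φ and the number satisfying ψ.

For □p:
a: successors {a, b}; p there: a:T, b:F. ✗
b: successors {a, c}; p there: a:T, c:F. ✗
c: successors {a, b}; p there: a:T, b:F. ✗
— 0 worlds.
For ¬◇p ∨ ◇¬p:
a: ¬◇p is F, ◇¬p is T. ✓
b: ¬◇p is F, ◇¬p is T. ✓
c: ¬◇p is F, ◇¬p is T. ✓
— 3 worlds.

0 and 3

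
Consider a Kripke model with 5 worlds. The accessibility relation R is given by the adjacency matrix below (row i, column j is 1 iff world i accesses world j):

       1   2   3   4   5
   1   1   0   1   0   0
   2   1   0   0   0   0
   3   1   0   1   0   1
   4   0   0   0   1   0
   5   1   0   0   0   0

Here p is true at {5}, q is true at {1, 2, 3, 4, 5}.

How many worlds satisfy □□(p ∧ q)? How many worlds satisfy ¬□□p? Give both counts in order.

For □□(p ∧ q):
1: successors {1, 3}; □(p ∧ q) there: 1:F, 3:F. ✗
2: successors {1}; □(p ∧ q) there: 1:F. ✗
3: successors {1, 3, 5}; □(p ∧ q) there: 1:F, 3:F, 5:F. ✗
4: successors {4}; □(p ∧ q) there: 4:F. ✗
5: successors {1}; □(p ∧ q) there: 1:F. ✗
— 0 worlds.
For ¬□□p:
1: □□p is F. ✓
2: □□p is F. ✓
3: □□p is F. ✓
4: □□p is F. ✓
5: □□p is F. ✓
— 5 worlds.

0 and 5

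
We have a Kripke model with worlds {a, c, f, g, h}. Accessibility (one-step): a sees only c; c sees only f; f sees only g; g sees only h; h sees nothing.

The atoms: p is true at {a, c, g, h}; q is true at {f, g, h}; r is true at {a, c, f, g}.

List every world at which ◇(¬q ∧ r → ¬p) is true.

a: successors {c}; ¬q ∧ r → ¬p there: c:F. ✗
c: successors {f}; ¬q ∧ r → ¬p there: f:T. ✓
f: successors {g}; ¬q ∧ r → ¬p there: g:T. ✓
g: successors {h}; ¬q ∧ r → ¬p there: h:T. ✓
h: no successors, so ◇(¬q ∧ r → ¬p) fails. ✗

{c, f, g}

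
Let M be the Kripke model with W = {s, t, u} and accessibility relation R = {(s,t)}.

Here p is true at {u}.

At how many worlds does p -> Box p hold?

3

s: p is F, Box p is F. ✓
t: p is F, Box p is T. ✓
u: p is T, Box p is T. ✓
Satisfying worlds: {s, t, u}.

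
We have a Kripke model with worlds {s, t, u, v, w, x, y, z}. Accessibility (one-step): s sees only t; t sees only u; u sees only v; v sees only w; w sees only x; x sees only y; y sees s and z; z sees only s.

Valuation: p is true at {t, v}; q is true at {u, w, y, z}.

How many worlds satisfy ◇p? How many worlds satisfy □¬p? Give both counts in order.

2 and 6

For ◇p:
s: successors {t}; p there: t:T. ✓
t: successors {u}; p there: u:F. ✗
u: successors {v}; p there: v:T. ✓
v: successors {w}; p there: w:F. ✗
w: successors {x}; p there: x:F. ✗
x: successors {y}; p there: y:F. ✗
y: successors {s, z}; p there: s:F, z:F. ✗
z: successors {s}; p there: s:F. ✗
— 2 worlds.
For □¬p:
s: successors {t}; ¬p there: t:F. ✗
t: successors {u}; ¬p there: u:T. ✓
u: successors {v}; ¬p there: v:F. ✗
v: successors {w}; ¬p there: w:T. ✓
w: successors {x}; ¬p there: x:T. ✓
x: successors {y}; ¬p there: y:T. ✓
y: successors {s, z}; ¬p there: s:T, z:T. ✓
z: successors {s}; ¬p there: s:T. ✓
— 6 worlds.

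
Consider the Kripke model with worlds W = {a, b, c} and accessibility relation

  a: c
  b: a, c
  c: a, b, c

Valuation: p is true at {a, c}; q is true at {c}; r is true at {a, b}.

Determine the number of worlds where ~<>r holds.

1

a: <>r is F. ✓
b: <>r is T. ✗
c: <>r is T. ✗
Satisfying worlds: {a}.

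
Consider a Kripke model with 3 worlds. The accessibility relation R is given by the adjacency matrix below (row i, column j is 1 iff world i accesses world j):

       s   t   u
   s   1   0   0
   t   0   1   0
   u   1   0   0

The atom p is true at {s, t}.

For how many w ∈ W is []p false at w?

s: successors {s}; p there: s:T. ✓
t: successors {t}; p there: t:T. ✓
u: successors {s}; p there: s:T. ✓
Satisfying worlds: {s, t, u}.
So []p fails at the other 0 worlds.

0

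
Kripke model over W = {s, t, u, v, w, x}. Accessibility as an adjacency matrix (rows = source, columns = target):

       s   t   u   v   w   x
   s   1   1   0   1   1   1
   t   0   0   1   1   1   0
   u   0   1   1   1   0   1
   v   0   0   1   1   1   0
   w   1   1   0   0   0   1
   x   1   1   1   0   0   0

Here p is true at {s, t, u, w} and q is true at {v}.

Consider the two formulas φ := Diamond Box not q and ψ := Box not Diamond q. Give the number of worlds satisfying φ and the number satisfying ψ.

For Diamond Box not q:
s: successors {s, t, v, w, x}; Box not q there: s:F, t:F, v:F, w:T, x:T. ✓
t: successors {u, v, w}; Box not q there: u:F, v:F, w:T. ✓
u: successors {t, u, v, x}; Box not q there: t:F, u:F, v:F, x:T. ✓
v: successors {u, v, w}; Box not q there: u:F, v:F, w:T. ✓
w: successors {s, t, x}; Box not q there: s:F, t:F, x:T. ✓
x: successors {s, t, u}; Box not q there: s:F, t:F, u:F. ✗
— 5 worlds.
For Box not Diamond q:
s: successors {s, t, v, w, x}; not Diamond q there: s:F, t:F, v:F, w:T, x:T. ✗
t: successors {u, v, w}; not Diamond q there: u:F, v:F, w:T. ✗
u: successors {t, u, v, x}; not Diamond q there: t:F, u:F, v:F, x:T. ✗
v: successors {u, v, w}; not Diamond q there: u:F, v:F, w:T. ✗
w: successors {s, t, x}; not Diamond q there: s:F, t:F, x:T. ✗
x: successors {s, t, u}; not Diamond q there: s:F, t:F, u:F. ✗
— 0 worlds.

5 and 0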